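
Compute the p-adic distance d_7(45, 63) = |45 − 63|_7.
d_7(45, 63) = 1

Step 1 — x − y = 45 − 63 = -18. Step 2 — v_7(-18) = 0 (factor: -18 = −(7^0 · 18); the sign does not affect v_p). Step 3 — |x − y|_7 = 7^{0} = 1.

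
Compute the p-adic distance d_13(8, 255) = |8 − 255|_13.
d_13(8, 255) = 1/13

Step 1 — x − y = 8 − 255 = -247. Step 2 — v_13(-247) = 1 (factor: -247 = −(13^1 · 19); the sign does not affect v_p). Step 3 — |x − y|_13 = 13^{-1} = 1/13.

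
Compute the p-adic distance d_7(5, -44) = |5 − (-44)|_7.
d_7(5, -44) = 1/49

Step 1 — x − y = 5 − (-44) = 49. Step 2 — v_7(49) = 2 (factor: 49 = (7^2 · 1); the sign does not affect v_p). Step 3 — |x − y|_7 = 7^{-2} = 1/49.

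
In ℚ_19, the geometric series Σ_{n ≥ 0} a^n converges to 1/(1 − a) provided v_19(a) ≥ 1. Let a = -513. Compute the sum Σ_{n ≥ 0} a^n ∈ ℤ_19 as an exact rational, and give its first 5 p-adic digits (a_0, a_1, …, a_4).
Σ a^n = 1/(1 − a) = 1/514;  first 5 digits = (1, 11, 5, 1, 3)

v_19(a) = 1 ≥ 1, so the series converges in ℤ_19 to 1/(1 − a) = 1/(1 − (-513)) = 1/514. Expand this rational in ℤ_19: compute digits iteratively via d_i = x_i mod 19, x_{i+1} = (x_i − d_i)/19. The first 5 digits are (1, 11, 5, 1, 3).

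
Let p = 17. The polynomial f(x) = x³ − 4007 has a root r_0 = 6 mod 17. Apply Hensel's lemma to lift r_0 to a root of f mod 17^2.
r_1 = 108 (mod 289)

Hensel: r_{i+1} = r_i − f(r_i)/f′(r_i) mod 17^{i+2}, where f′(x) = 3x². Iterate:
  r_0 = 6 (mod 17)
  r_1 = 108 (mod 289)
Final: r = 108 with f(r) ≡ 0 mod 17^2.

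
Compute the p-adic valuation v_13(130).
v_13(130) = 1

v_13(n) is the largest exponent k such that 13^k divides n. Factor out: 130 = 13^1 · 10. (Sign doesn't affect v_p.) So v_13(130) = 1.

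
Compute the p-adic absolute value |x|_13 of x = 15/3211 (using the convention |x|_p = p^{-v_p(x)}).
|15/3211|_13 = 169

Step 1 — compute v_13(x) by factoring powers of 13 out of the numerator and denominator: v_13(15/3211) = -2. Step 2 — apply |x|_p = p^{-v_p(x)} = 13^{2} = 169.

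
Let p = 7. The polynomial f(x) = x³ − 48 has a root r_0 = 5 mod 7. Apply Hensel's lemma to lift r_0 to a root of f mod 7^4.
r_3 = 1538 (mod 2401)

Hensel: r_{i+1} = r_i − f(r_i)/f′(r_i) mod 7^{i+2}, where f′(x) = 3x². Iterate:
  r_0 = 5 (mod 7)
  r_1 = 19 (mod 49)
  r_2 = 166 (mod 343)
  r_3 = 1538 (mod 2401)
Final: r = 1538 with f(r) ≡ 0 mod 7^4.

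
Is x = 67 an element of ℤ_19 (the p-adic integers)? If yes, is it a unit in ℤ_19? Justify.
x ∈ ℤ_19^× (unit); v_19(x) = 0

ℤ_19 = {x ∈ ℚ_19 : v_19(x) ≥ 0} and ℤ_19^× = {x ∈ ℤ_19 : v_19(x) = 0}. Here v_19(67) = v_19(num) − v_19(den) = 0; compare against these criteria.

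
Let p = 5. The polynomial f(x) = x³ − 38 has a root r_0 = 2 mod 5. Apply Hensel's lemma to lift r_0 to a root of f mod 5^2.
r_1 = 17 (mod 25)

Hensel: r_{i+1} = r_i − f(r_i)/f′(r_i) mod 5^{i+2}, where f′(x) = 3x². Iterate:
  r_0 = 2 (mod 5)
  r_1 = 17 (mod 25)
Final: r = 17 with f(r) ≡ 0 mod 5^2.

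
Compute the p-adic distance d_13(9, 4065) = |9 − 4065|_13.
d_13(9, 4065) = 1/169

Step 1 — x − y = 9 − 4065 = -4056. Step 2 — v_13(-4056) = 2 (factor: -4056 = −(13^2 · 24); the sign does not affect v_p). Step 3 — |x − y|_13 = 13^{-2} = 1/169.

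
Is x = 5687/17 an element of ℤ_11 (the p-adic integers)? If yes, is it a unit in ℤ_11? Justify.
x ∈ ℤ_11 but not a unit; v_11(x) = 2 > 0

ℤ_11 = {x ∈ ℚ_11 : v_11(x) ≥ 0} and ℤ_11^× = {x ∈ ℤ_11 : v_11(x) = 0}. Here v_11(5687/17) = v_11(num) − v_11(den) = 2; compare against these criteria.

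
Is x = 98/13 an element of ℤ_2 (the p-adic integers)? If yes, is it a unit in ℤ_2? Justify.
x ∈ ℤ_2 but not a unit; v_2(x) = 1 > 0

ℤ_2 = {x ∈ ℚ_2 : v_2(x) ≥ 0} and ℤ_2^× = {x ∈ ℤ_2 : v_2(x) = 0}. Here v_2(98/13) = v_2(num) − v_2(den) = 1; compare against these criteria.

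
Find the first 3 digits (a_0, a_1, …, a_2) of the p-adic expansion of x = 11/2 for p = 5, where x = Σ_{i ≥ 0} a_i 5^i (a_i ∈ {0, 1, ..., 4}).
(a_0, …, a_2) = (3, 3, 2)

v_5(11/2) = 0 (numerator and denominator both coprime to 5), so x ∈ ℤ_5^×. Compute digits iteratively via a_i = x_i mod 5, x_{i+1} = (x_i − a_i)/5, with x_0 = x:
  x_0 = 11/2;  a_0 = 3;  x_1 = (x_0 − 3)/5 = 1/2
  x_1 = 1/2;  a_1 = 3;  x_2 = (x_1 − 3)/5 = -1/2
  x_2 = -1/2;  a_2 = 2;  x_3 = (x_2 − 2)/5 = -1/2
Digits: (3, 3, 2).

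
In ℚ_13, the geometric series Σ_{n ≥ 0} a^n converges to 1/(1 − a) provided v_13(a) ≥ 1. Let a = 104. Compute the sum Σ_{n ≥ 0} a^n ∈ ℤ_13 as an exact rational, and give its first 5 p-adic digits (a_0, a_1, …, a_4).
Σ a^n = 1/(1 − a) = -1/103;  first 5 digits = (1, 8, 12, 9, 1)

v_13(a) = 1 ≥ 1, so the series converges in ℤ_13 to 1/(1 − a) = 1/(1 − 104) = -1/103. Expand this rational in ℤ_13: compute digits iteratively via d_i = x_i mod 13, x_{i+1} = (x_i − d_i)/13. The first 5 digits are (1, 8, 12, 9, 1).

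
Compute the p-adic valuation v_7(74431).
v_7(74431) = 4

v_7(n) is the largest exponent k such that 7^k divides n. Factor out: 74431 = 7^4 · 31. (Sign doesn't affect v_p.) So v_7(74431) = 4.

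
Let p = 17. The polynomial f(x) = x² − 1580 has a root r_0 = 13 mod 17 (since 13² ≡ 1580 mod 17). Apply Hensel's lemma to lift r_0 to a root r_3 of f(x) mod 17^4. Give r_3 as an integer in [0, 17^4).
r_3 = 26533 (mod 83521)

Hensel's recurrence: r_{i+1} = r_i − f(r_i)·(f′(r_i))^{-1} mod 17^{i+2}, with f′(x) = 2x. Iterate:
  r_0 = 13 (mod 17)
  r_1 = 234 (mod 289)
  r_2 = 1968 (mod 4913)
  r_3 = 26533 (mod 83521)
Final: r_3 = 26533, and one checks f(r_3) ≡ 0 mod 17^4.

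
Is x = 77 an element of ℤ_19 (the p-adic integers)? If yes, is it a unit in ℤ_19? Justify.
x ∈ ℤ_19^× (unit); v_19(x) = 0

ℤ_19 = {x ∈ ℚ_19 : v_19(x) ≥ 0} and ℤ_19^× = {x ∈ ℤ_19 : v_19(x) = 0}. Here v_19(77) = v_19(num) − v_19(den) = 0; compare against these criteria.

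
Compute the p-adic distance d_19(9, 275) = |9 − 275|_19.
d_19(9, 275) = 1/19

Step 1 — x − y = 9 − 275 = -266. Step 2 — v_19(-266) = 1 (factor: -266 = −(19^1 · 14); the sign does not affect v_p). Step 3 — |x − y|_19 = 19^{-1} = 1/19.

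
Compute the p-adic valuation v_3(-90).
v_3(-90) = 2

v_3(n) is the largest exponent k such that 3^k divides n. Factor out: -90 = -3^2 · 10. (Sign doesn't affect v_p.) So v_3(-90) = 2.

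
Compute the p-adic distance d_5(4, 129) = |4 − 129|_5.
d_5(4, 129) = 1/125

Step 1 — x − y = 4 − 129 = -125. Step 2 — v_5(-125) = 3 (factor: -125 = −(5^3 · 1); the sign does not affect v_p). Step 3 — |x − y|_5 = 5^{-3} = 1/125.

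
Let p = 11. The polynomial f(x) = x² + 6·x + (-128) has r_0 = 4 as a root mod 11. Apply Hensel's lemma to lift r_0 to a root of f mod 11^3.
r_2 = 477 (mod 1331)

Hensel: r_{i+1} = r_i − f(r_i)·(f′(r_i))^{-1} mod 11^{i+2}, f′(x) = 2x + 6. Iterate:
  r_0 = 4 (mod 11)
  r_1 = 114 (mod 121)
  r_2 = 477 (mod 1331)
Final: r = 477 satisfies f(r) ≡ 0 mod 11^3.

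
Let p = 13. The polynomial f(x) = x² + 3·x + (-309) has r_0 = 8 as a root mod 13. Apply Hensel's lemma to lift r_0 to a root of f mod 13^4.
r_3 = 1763 (mod 28561)

Hensel: r_{i+1} = r_i − f(r_i)·(f′(r_i))^{-1} mod 13^{i+2}, f′(x) = 2x + 3. Iterate:
  r_0 = 8 (mod 13)
  r_1 = 73 (mod 169)
  r_2 = 1763 (mod 2197)
  r_3 = 1763 (mod 28561)
Final: r = 1763 satisfies f(r) ≡ 0 mod 13^4.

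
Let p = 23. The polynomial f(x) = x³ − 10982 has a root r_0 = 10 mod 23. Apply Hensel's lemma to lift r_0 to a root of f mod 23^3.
r_2 = 9463 (mod 12167)

Hensel: r_{i+1} = r_i − f(r_i)/f′(r_i) mod 23^{i+2}, where f′(x) = 3x². Iterate:
  r_0 = 10 (mod 23)
  r_1 = 470 (mod 529)
  r_2 = 9463 (mod 12167)
Final: r = 9463 with f(r) ≡ 0 mod 23^3.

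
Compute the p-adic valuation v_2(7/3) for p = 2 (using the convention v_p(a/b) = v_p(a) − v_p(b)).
v_2(7/3) = 0

Factor powers of 2 from the numerator and denominator of the reduced fraction: 7 = 2^0 · 7 and 3 = 2^0 · 3. Apply v_p(a/b) = v_p(a) − v_p(b): v_2(7/3) = 0 − 0 = 0.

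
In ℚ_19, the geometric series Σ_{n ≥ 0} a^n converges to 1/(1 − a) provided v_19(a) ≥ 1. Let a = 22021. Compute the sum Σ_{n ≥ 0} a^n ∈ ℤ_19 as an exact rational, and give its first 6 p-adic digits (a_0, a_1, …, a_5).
Σ a^n = 1/(1 − a) = -1/22020;  first 6 digits = (1, 0, 4, 3, 16, 5)

v_19(a) = 2 ≥ 1, so the series converges in ℤ_19 to 1/(1 − a) = 1/(1 − 22021) = -1/22020. Expand this rational in ℤ_19: compute digits iteratively via d_i = x_i mod 19, x_{i+1} = (x_i − d_i)/19. The first 6 digits are (1, 0, 4, 3, 16, 5).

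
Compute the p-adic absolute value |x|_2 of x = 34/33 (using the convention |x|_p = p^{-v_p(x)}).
|34/33|_2 = 1/2

Step 1 — compute v_2(x) by factoring powers of 2 out of the numerator and denominator: v_2(34/33) = 1. Step 2 — apply |x|_p = p^{-v_p(x)} = 2^{-1} = 1/2.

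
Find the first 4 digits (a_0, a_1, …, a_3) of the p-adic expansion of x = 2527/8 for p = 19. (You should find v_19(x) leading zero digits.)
(a_0, …, a_3) = (0, 0, 8, 2)

v_19(2527/8) = 2, so a_0 = ... = a_1 = 0. Factor out: x = 19^2 · u with u = 7/8 a unit in ℤ_19. Expand u iteratively via a_{v+i} = u_i mod 19, u_{i+1} = (u_i − a_{v+i})/19:
  u_0 = 7/8;  a_2 = 8;  u_1 = (u_0 − 8)/19 = -3/8
  u_1 = -3/8;  a_3 = 2;  u_2 = (u_1 − 2)/19 = -1/8
Digits: (0, 0, 8, 2).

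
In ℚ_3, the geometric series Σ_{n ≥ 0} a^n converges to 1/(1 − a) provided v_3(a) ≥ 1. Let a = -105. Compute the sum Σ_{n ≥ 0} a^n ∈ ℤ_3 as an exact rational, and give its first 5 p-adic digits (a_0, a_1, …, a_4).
Σ a^n = 1/(1 − a) = 1/106;  first 5 digits = (1, 1, 1, 0, 1)

v_3(a) = 1 ≥ 1, so the series converges in ℤ_3 to 1/(1 − a) = 1/(1 − (-105)) = 1/106. Expand this rational in ℤ_3: compute digits iteratively via d_i = x_i mod 3, x_{i+1} = (x_i − d_i)/3. The first 5 digits are (1, 1, 1, 0, 1).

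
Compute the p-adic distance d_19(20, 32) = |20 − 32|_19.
d_19(20, 32) = 1

Step 1 — x − y = 20 − 32 = -12. Step 2 — v_19(-12) = 0 (factor: -12 = −(19^0 · 12); the sign does not affect v_p). Step 3 — |x − y|_19 = 19^{0} = 1.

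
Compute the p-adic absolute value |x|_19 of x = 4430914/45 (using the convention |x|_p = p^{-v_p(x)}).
|4430914/45|_19 = 1/130321

Step 1 — compute v_19(x) by factoring powers of 19 out of the numerator and denominator: v_19(4430914/45) = 4. Step 2 — apply |x|_p = p^{-v_p(x)} = 19^{-4} = 1/130321.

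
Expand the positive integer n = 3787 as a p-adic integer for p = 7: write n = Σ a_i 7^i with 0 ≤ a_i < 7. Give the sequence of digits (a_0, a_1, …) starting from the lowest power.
(a_0, a_1, …) = (0, 2, 0, 4, 1)

Repeated division by 7 gives the digits low-to-high: 3787 = 2·7^1 + 4·7^3 + 1·7^4. Digit sequence: (0, 2, 0, 4, 1).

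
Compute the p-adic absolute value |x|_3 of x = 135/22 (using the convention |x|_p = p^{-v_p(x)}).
|135/22|_3 = 1/27

Step 1 — compute v_3(x) by factoring powers of 3 out of the numerator and denominator: v_3(135/22) = 3. Step 2 — apply |x|_p = p^{-v_p(x)} = 3^{-3} = 1/27.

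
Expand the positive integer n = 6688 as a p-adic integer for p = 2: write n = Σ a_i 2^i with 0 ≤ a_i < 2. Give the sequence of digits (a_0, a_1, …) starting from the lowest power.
(a_0, a_1, …) = (0, 0, 0, 0, 0, 1, 0, 0, 0, 1, 0, 1, 1)

Repeated division by 2 gives the digits low-to-high: 6688 = 1·2^5 + 1·2^9 + 1·2^11 + 1·2^12. Digit sequence: (0, 0, 0, 0, 0, 1, 0, 0, 0, 1, 0, 1, 1).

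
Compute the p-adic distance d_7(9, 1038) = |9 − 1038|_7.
d_7(9, 1038) = 1/343

Step 1 — x − y = 9 − 1038 = -1029. Step 2 — v_7(-1029) = 3 (factor: -1029 = −(7^3 · 3); the sign does not affect v_p). Step 3 — |x − y|_7 = 7^{-3} = 1/343.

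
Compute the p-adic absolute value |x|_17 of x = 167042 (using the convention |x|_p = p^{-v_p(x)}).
|167042|_17 = 1/83521

Step 1 — compute v_17(x) by factoring powers of 17 out of the numerator and denominator: v_17(167042) = 4. Step 2 — apply |x|_p = p^{-v_p(x)} = 17^{-4} = 1/83521.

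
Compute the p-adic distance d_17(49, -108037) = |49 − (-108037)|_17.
d_17(49, -108037) = 1/4913

Step 1 — x − y = 49 − (-108037) = 108086. Step 2 — v_17(108086) = 3 (factor: 108086 = (17^3 · 22); the sign does not affect v_p). Step 3 — |x − y|_17 = 17^{-3} = 1/4913.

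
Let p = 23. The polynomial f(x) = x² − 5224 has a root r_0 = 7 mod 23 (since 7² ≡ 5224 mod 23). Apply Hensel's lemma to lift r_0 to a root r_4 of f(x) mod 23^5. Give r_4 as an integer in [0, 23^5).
r_4 = 3899749 (mod 6436343)

Hensel's recurrence: r_{i+1} = r_i − f(r_i)·(f′(r_i))^{-1} mod 23^{i+2}, with f′(x) = 2x. Iterate:
  r_0 = 7 (mod 23)
  r_1 = 490 (mod 529)
  r_2 = 6309 (mod 12167)
  r_3 = 261816 (mod 279841)
  r_4 = 3899749 (mod 6436343)
Final: r_4 = 3899749, and one checks f(r_4) ≡ 0 mod 23^5.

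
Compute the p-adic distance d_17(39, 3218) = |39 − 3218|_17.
d_17(39, 3218) = 1/289

Step 1 — x − y = 39 − 3218 = -3179. Step 2 — v_17(-3179) = 2 (factor: -3179 = −(17^2 · 11); the sign does not affect v_p). Step 3 — |x − y|_17 = 17^{-2} = 1/289.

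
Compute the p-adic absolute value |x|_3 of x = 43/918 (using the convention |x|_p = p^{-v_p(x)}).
|43/918|_3 = 27

Step 1 — compute v_3(x) by factoring powers of 3 out of the numerator and denominator: v_3(43/918) = -3. Step 2 — apply |x|_p = p^{-v_p(x)} = 3^{3} = 27.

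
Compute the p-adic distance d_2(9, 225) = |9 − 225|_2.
d_2(9, 225) = 1/8

Step 1 — x − y = 9 − 225 = -216. Step 2 — v_2(-216) = 3 (factor: -216 = −(2^3 · 27); the sign does not affect v_p). Step 3 — |x − y|_2 = 2^{-3} = 1/8.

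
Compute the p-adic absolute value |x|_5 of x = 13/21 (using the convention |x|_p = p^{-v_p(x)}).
|13/21|_5 = 1

Step 1 — compute v_5(x) by factoring powers of 5 out of the numerator and denominator: v_5(13/21) = 0. Step 2 — apply |x|_p = p^{-v_p(x)} = 5^{0} = 1.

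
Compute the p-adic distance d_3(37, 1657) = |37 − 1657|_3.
d_3(37, 1657) = 1/81

Step 1 — x − y = 37 − 1657 = -1620. Step 2 — v_3(-1620) = 4 (factor: -1620 = −(3^4 · 20); the sign does not affect v_p). Step 3 — |x − y|_3 = 3^{-4} = 1/81.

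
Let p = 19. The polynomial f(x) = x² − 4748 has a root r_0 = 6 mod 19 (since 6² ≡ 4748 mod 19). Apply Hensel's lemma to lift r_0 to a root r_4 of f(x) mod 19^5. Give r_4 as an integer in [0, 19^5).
r_4 = 99072 (mod 2476099)

Hensel's recurrence: r_{i+1} = r_i − f(r_i)·(f′(r_i))^{-1} mod 19^{i+2}, with f′(x) = 2x. Iterate:
  r_0 = 6 (mod 19)
  r_1 = 158 (mod 361)
  r_2 = 3046 (mod 6859)
  r_3 = 99072 (mod 130321)
  r_4 = 99072 (mod 2476099)
Final: r_4 = 99072, and one checks f(r_4) ≡ 0 mod 19^5.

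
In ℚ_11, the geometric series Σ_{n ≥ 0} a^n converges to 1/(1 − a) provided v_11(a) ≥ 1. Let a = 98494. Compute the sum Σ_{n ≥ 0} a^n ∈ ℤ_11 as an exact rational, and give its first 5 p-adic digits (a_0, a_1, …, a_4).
Σ a^n = 1/(1 − a) = -1/98493;  first 5 digits = (1, 0, 0, 8, 6)

v_11(a) = 3 ≥ 1, so the series converges in ℤ_11 to 1/(1 − a) = 1/(1 − 98494) = -1/98493. Expand this rational in ℤ_11: compute digits iteratively via d_i = x_i mod 11, x_{i+1} = (x_i − d_i)/11. The first 5 digits are (1, 0, 0, 8, 6).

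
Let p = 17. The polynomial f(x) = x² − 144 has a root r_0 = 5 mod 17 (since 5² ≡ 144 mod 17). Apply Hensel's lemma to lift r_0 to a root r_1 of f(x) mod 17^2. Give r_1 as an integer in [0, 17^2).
r_1 = 277 (mod 289)

Hensel's recurrence: r_{i+1} = r_i − f(r_i)·(f′(r_i))^{-1} mod 17^{i+2}, with f′(x) = 2x. Iterate:
  r_0 = 5 (mod 17)
  r_1 = 277 (mod 289)
Final: r_1 = 277, and one checks f(r_1) ≡ 0 mod 17^2.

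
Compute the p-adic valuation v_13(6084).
v_13(6084) = 2

v_13(n) is the largest exponent k such that 13^k divides n. Factor out: 6084 = 13^2 · 36. (Sign doesn't affect v_p.) So v_13(6084) = 2.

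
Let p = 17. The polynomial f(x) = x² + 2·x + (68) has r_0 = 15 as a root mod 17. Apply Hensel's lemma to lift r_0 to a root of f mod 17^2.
r_1 = 32 (mod 289)

Hensel: r_{i+1} = r_i − f(r_i)·(f′(r_i))^{-1} mod 17^{i+2}, f′(x) = 2x + 2. Iterate:
  r_0 = 15 (mod 17)
  r_1 = 32 (mod 289)
Final: r = 32 satisfies f(r) ≡ 0 mod 17^2.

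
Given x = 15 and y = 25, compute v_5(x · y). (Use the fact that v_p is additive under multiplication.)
v_5(375) = 3

v_p(x) = 1 (factor: 15 = 5^1 · 3); v_p(y) = 2 (factor: 25 = 5^2 · 1). Additivity: v_p(xy) = v_p(x) + v_p(y) = 1 + 2 = 3. (Direct check: xy = 375 = 5^3 · (3).)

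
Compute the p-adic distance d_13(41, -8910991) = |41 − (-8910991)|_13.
d_13(41, -8910991) = 1/371293

Step 1 — x − y = 41 − (-8910991) = 8911032. Step 2 — v_13(8911032) = 5 (factor: 8911032 = (13^5 · 24); the sign does not affect v_p). Step 3 — |x − y|_13 = 13^{-5} = 1/371293.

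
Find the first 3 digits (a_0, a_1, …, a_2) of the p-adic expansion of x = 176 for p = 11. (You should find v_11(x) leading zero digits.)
(a_0, …, a_2) = (0, 5, 1)

v_11(176) = 1, so a_0 = ... = a_0 = 0. Factor out: x = 11^1 · u with u = 16 a unit in ℤ_11. Expand u iteratively via a_{v+i} = u_i mod 11, u_{i+1} = (u_i − a_{v+i})/11:
  u_0 = 16;  a_1 = 5;  u_1 = (u_0 − 5)/11 = 1
  u_1 = 1;  a_2 = 1;  u_2 = (u_1 − 1)/11 = 0
Digits: (0, 5, 1).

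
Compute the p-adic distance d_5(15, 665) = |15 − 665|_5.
d_5(15, 665) = 1/25

Step 1 — x − y = 15 − 665 = -650. Step 2 — v_5(-650) = 2 (factor: -650 = −(5^2 · 26); the sign does not affect v_p). Step 3 — |x − y|_5 = 5^{-2} = 1/25.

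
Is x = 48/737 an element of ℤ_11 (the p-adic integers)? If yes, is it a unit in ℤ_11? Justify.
x ∉ ℤ_11 (v_11(x) = -1 < 0)

ℤ_11 = {x ∈ ℚ_11 : v_11(x) ≥ 0} and ℤ_11^× = {x ∈ ℤ_11 : v_11(x) = 0}. Here v_11(48/737) = v_11(num) − v_11(den) = -1; compare against these criteria.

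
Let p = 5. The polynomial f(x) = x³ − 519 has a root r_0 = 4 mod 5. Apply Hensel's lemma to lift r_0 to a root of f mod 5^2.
r_1 = 14 (mod 25)

Hensel: r_{i+1} = r_i − f(r_i)/f′(r_i) mod 5^{i+2}, where f′(x) = 3x². Iterate:
  r_0 = 4 (mod 5)
  r_1 = 14 (mod 25)
Final: r = 14 with f(r) ≡ 0 mod 5^2.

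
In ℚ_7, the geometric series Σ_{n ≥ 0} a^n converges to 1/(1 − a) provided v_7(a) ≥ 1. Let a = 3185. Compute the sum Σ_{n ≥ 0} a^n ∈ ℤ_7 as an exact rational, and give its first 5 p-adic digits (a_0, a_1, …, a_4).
Σ a^n = 1/(1 − a) = -1/3184;  first 5 digits = (1, 0, 2, 2, 5)

v_7(a) = 2 ≥ 1, so the series converges in ℤ_7 to 1/(1 − a) = 1/(1 − 3185) = -1/3184. Expand this rational in ℤ_7: compute digits iteratively via d_i = x_i mod 7, x_{i+1} = (x_i − d_i)/7. The first 5 digits are (1, 0, 2, 2, 5).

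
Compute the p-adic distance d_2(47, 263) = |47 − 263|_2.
d_2(47, 263) = 1/8

Step 1 — x − y = 47 − 263 = -216. Step 2 — v_2(-216) = 3 (factor: -216 = −(2^3 · 27); the sign does not affect v_p). Step 3 — |x − y|_2 = 2^{-3} = 1/8.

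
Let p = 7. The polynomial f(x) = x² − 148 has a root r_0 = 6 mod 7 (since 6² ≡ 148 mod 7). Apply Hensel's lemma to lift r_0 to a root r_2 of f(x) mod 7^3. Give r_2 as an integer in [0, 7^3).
r_2 = 97 (mod 343)

Hensel's recurrence: r_{i+1} = r_i − f(r_i)·(f′(r_i))^{-1} mod 7^{i+2}, with f′(x) = 2x. Iterate:
  r_0 = 6 (mod 7)
  r_1 = 48 (mod 49)
  r_2 = 97 (mod 343)
Final: r_2 = 97, and one checks f(r_2) ≡ 0 mod 7^3.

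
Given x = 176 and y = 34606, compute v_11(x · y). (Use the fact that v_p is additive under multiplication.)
v_11(6090656) = 4

v_p(x) = 1 (factor: 176 = 11^1 · 16); v_p(y) = 3 (factor: 34606 = 11^3 · 26). Additivity: v_p(xy) = v_p(x) + v_p(y) = 1 + 3 = 4. (Direct check: xy = 6090656 = 11^4 · (416).)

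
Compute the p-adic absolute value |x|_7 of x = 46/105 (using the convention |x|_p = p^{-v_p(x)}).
|46/105|_7 = 7

Step 1 — compute v_7(x) by factoring powers of 7 out of the numerator and denominator: v_7(46/105) = -1. Step 2 — apply |x|_p = p^{-v_p(x)} = 7^{1} = 7.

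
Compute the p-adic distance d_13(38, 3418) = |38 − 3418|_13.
d_13(38, 3418) = 1/169

Step 1 — x − y = 38 − 3418 = -3380. Step 2 — v_13(-3380) = 2 (factor: -3380 = −(13^2 · 20); the sign does not affect v_p). Step 3 — |x − y|_13 = 13^{-2} = 1/169.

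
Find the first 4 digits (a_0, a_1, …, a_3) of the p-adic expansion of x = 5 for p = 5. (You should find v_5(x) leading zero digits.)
(a_0, …, a_3) = (0, 1, 0, 0)

v_5(5) = 1, so a_0 = ... = a_0 = 0. Factor out: x = 5^1 · u with u = 1 a unit in ℤ_5. Expand u iteratively via a_{v+i} = u_i mod 5, u_{i+1} = (u_i − a_{v+i})/5:
  u_0 = 1;  a_1 = 1;  u_1 = (u_0 − 1)/5 = 0
  u_1 = 0;  a_2 = 0;  u_2 = (u_1 − 0)/5 = 0
  u_2 = 0;  a_3 = 0;  u_3 = (u_2 − 0)/5 = 0
Digits: (0, 1, 0, 0).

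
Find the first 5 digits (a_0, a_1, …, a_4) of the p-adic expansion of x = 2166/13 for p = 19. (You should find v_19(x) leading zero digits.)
(a_0, …, a_4) = (0, 0, 18, 2, 13)

v_19(2166/13) = 2, so a_0 = ... = a_1 = 0. Factor out: x = 19^2 · u with u = 6/13 a unit in ℤ_19. Expand u iteratively via a_{v+i} = u_i mod 19, u_{i+1} = (u_i − a_{v+i})/19:
  u_0 = 6/13;  a_2 = 18;  u_1 = (u_0 − 18)/19 = -12/13
  u_1 = -12/13;  a_3 = 2;  u_2 = (u_1 − 2)/19 = -2/13
  u_2 = -2/13;  a_4 = 13;  u_3 = (u_2 − 13)/19 = -9/13
Digits: (0, 0, 18, 2, 13).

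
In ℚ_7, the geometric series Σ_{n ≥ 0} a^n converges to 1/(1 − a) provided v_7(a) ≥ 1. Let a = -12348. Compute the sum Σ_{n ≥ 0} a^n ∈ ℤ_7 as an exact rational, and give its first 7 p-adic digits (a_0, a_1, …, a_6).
Σ a^n = 1/(1 − a) = 1/12349;  first 7 digits = (1, 0, 0, 6, 1, 6, 0)

v_7(a) = 3 ≥ 1, so the series converges in ℤ_7 to 1/(1 − a) = 1/(1 − (-12348)) = 1/12349. Expand this rational in ℤ_7: compute digits iteratively via d_i = x_i mod 7, x_{i+1} = (x_i − d_i)/7. The first 7 digits are (1, 0, 0, 6, 1, 6, 0).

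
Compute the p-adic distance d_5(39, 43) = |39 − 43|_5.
d_5(39, 43) = 1

Step 1 — x − y = 39 − 43 = -4. Step 2 — v_5(-4) = 0 (factor: -4 = −(5^0 · 4); the sign does not affect v_p). Step 3 — |x − y|_5 = 5^{0} = 1.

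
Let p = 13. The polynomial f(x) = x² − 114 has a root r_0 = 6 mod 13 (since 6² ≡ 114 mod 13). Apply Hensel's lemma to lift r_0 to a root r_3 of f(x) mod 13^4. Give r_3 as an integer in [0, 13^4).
r_3 = 22574 (mod 28561)

Hensel's recurrence: r_{i+1} = r_i − f(r_i)·(f′(r_i))^{-1} mod 13^{i+2}, with f′(x) = 2x. Iterate:
  r_0 = 6 (mod 13)
  r_1 = 97 (mod 169)
  r_2 = 604 (mod 2197)
  r_3 = 22574 (mod 28561)
Final: r_3 = 22574, and one checks f(r_3) ≡ 0 mod 13^4.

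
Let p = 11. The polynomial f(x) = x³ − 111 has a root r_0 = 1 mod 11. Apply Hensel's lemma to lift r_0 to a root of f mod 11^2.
r_1 = 78 (mod 121)

Hensel: r_{i+1} = r_i − f(r_i)/f′(r_i) mod 11^{i+2}, where f′(x) = 3x². Iterate:
  r_0 = 1 (mod 11)
  r_1 = 78 (mod 121)
Final: r = 78 with f(r) ≡ 0 mod 11^2.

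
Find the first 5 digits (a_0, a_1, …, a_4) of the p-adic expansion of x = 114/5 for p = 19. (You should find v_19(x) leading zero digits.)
(a_0, …, a_4) = (0, 5, 15, 3, 15)

v_19(114/5) = 1, so a_0 = ... = a_0 = 0. Factor out: x = 19^1 · u with u = 6/5 a unit in ℤ_19. Expand u iteratively via a_{v+i} = u_i mod 19, u_{i+1} = (u_i − a_{v+i})/19:
  u_0 = 6/5;  a_1 = 5;  u_1 = (u_0 − 5)/19 = -1/5
  u_1 = -1/5;  a_2 = 15;  u_2 = (u_1 − 15)/19 = -4/5
  u_2 = -4/5;  a_3 = 3;  u_3 = (u_2 − 3)/19 = -1/5
  u_3 = -1/5;  a_4 = 15;  u_4 = (u_3 − 15)/19 = -4/5
Digits: (0, 5, 15, 3, 15).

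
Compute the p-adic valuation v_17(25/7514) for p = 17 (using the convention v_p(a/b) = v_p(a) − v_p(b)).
v_17(25/7514) = -2

Factor powers of 17 from the numerator and denominator of the reduced fraction: 25 = 17^0 · 25 and 7514 = 17^2 · 26. Apply v_p(a/b) = v_p(a) − v_p(b): v_17(25/7514) = 0 − 2 = -2.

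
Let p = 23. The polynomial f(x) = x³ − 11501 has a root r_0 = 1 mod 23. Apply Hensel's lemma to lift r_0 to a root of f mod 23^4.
r_3 = 103110 (mod 279841)

Hensel: r_{i+1} = r_i − f(r_i)/f′(r_i) mod 23^{i+2}, where f′(x) = 3x². Iterate:
  r_0 = 1 (mod 23)
  r_1 = 484 (mod 529)
  r_2 = 5774 (mod 12167)
  r_3 = 103110 (mod 279841)
Final: r = 103110 with f(r) ≡ 0 mod 23^4.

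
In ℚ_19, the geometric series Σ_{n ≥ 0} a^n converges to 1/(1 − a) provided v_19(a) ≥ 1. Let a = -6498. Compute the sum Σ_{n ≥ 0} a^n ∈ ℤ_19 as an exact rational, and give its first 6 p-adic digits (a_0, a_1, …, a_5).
Σ a^n = 1/(1 − a) = 1/6499;  first 6 digits = (1, 0, 1, 18, 0, 17)

v_19(a) = 2 ≥ 1, so the series converges in ℤ_19 to 1/(1 − a) = 1/(1 − (-6498)) = 1/6499. Expand this rational in ℤ_19: compute digits iteratively via d_i = x_i mod 19, x_{i+1} = (x_i − d_i)/19. The first 6 digits are (1, 0, 1, 18, 0, 17).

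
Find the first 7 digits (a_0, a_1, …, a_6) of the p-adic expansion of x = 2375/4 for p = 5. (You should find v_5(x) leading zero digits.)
(a_0, …, a_6) = (0, 0, 0, 1, 2, 1, 1)

v_5(2375/4) = 3, so a_0 = ... = a_2 = 0. Factor out: x = 5^3 · u with u = 19/4 a unit in ℤ_5. Expand u iteratively via a_{v+i} = u_i mod 5, u_{i+1} = (u_i − a_{v+i})/5:
  u_0 = 19/4;  a_3 = 1;  u_1 = (u_0 − 1)/5 = 3/4
  u_1 = 3/4;  a_4 = 2;  u_2 = (u_1 − 2)/5 = -1/4
  u_2 = -1/4;  a_5 = 1;  u_3 = (u_2 − 1)/5 = -1/4
  u_3 = -1/4;  a_6 = 1;  u_4 = (u_3 − 1)/5 = -1/4
Digits: (0, 0, 0, 1, 2, 1, 1).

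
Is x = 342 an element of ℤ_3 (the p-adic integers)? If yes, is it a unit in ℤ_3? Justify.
x ∈ ℤ_3 but not a unit; v_3(x) = 2 > 0

ℤ_3 = {x ∈ ℚ_3 : v_3(x) ≥ 0} and ℤ_3^× = {x ∈ ℤ_3 : v_3(x) = 0}. Here v_3(342) = v_3(num) − v_3(den) = 2; compare against these criteria.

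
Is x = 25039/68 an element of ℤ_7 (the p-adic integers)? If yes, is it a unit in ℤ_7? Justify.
x ∈ ℤ_7 but not a unit; v_7(x) = 3 > 0

ℤ_7 = {x ∈ ℚ_7 : v_7(x) ≥ 0} and ℤ_7^× = {x ∈ ℤ_7 : v_7(x) = 0}. Here v_7(25039/68) = v_7(num) − v_7(den) = 3; compare against these criteria.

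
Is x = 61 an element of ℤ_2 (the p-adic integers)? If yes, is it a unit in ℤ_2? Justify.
x ∈ ℤ_2^× (unit); v_2(x) = 0

ℤ_2 = {x ∈ ℚ_2 : v_2(x) ≥ 0} and ℤ_2^× = {x ∈ ℤ_2 : v_2(x) = 0}. Here v_2(61) = v_2(num) − v_2(den) = 0; compare against these criteria.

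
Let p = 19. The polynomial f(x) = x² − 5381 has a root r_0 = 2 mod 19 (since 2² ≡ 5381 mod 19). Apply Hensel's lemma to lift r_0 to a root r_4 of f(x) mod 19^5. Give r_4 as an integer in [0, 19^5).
r_4 = 714231 (mod 2476099)

Hensel's recurrence: r_{i+1} = r_i − f(r_i)·(f′(r_i))^{-1} mod 19^{i+2}, with f′(x) = 2x. Iterate:
  r_0 = 2 (mod 19)
  r_1 = 173 (mod 361)
  r_2 = 895 (mod 6859)
  r_3 = 62626 (mod 130321)
  r_4 = 714231 (mod 2476099)
Final: r_4 = 714231, and one checks f(r_4) ≡ 0 mod 19^5.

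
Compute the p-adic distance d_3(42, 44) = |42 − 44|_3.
d_3(42, 44) = 1

Step 1 — x − y = 42 − 44 = -2. Step 2 — v_3(-2) = 0 (factor: -2 = −(3^0 · 2); the sign does not affect v_p). Step 3 — |x − y|_3 = 3^{0} = 1.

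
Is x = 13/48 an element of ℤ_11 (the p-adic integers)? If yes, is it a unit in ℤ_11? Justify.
x ∈ ℤ_11^× (unit); v_11(x) = 0

ℤ_11 = {x ∈ ℚ_11 : v_11(x) ≥ 0} and ℤ_11^× = {x ∈ ℤ_11 : v_11(x) = 0}. Here v_11(13/48) = v_11(num) − v_11(den) = 0; compare against these criteria.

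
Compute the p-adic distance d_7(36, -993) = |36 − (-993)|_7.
d_7(36, -993) = 1/343

Step 1 — x − y = 36 − (-993) = 1029. Step 2 — v_7(1029) = 3 (factor: 1029 = (7^3 · 3); the sign does not affect v_p). Step 3 — |x − y|_7 = 7^{-3} = 1/343.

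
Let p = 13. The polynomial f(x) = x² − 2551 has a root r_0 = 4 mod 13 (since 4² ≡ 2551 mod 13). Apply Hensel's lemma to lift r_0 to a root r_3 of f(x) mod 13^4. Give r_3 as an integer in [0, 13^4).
r_3 = 3891 (mod 28561)

Hensel's recurrence: r_{i+1} = r_i − f(r_i)·(f′(r_i))^{-1} mod 13^{i+2}, with f′(x) = 2x. Iterate:
  r_0 = 4 (mod 13)
  r_1 = 4 (mod 169)
  r_2 = 1694 (mod 2197)
  r_3 = 3891 (mod 28561)
Final: r_3 = 3891, and one checks f(r_3) ≡ 0 mod 13^4.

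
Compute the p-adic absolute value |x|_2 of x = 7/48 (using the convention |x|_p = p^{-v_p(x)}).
|7/48|_2 = 16

Step 1 — compute v_2(x) by factoring powers of 2 out of the numerator and denominator: v_2(7/48) = -4. Step 2 — apply |x|_p = p^{-v_p(x)} = 2^{4} = 16.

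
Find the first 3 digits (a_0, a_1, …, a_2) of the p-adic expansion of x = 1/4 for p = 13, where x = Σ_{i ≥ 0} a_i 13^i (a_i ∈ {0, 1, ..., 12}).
(a_0, …, a_2) = (10, 9, 9)

v_13(1/4) = 0 (numerator and denominator both coprime to 13), so x ∈ ℤ_13^×. Compute digits iteratively via a_i = x_i mod 13, x_{i+1} = (x_i − a_i)/13, with x_0 = x:
  x_0 = 1/4;  a_0 = 10;  x_1 = (x_0 − 10)/13 = -3/4
  x_1 = -3/4;  a_1 = 9;  x_2 = (x_1 − 9)/13 = -3/4
  x_2 = -3/4;  a_2 = 9;  x_3 = (x_2 − 9)/13 = -3/4
Digits: (10, 9, 9).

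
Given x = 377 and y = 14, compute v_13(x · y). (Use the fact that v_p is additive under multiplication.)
v_13(5278) = 1

v_p(x) = 1 (factor: 377 = 13^1 · 29); v_p(y) = 0 (factor: 14 = 13^0 · 14). Additivity: v_p(xy) = v_p(x) + v_p(y) = 1 + 0 = 1. (Direct check: xy = 5278 = 13^1 · (406).)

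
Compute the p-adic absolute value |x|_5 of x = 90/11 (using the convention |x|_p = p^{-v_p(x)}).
|90/11|_5 = 1/5

Step 1 — compute v_5(x) by factoring powers of 5 out of the numerator and denominator: v_5(90/11) = 1. Step 2 — apply |x|_p = p^{-v_p(x)} = 5^{-1} = 1/5.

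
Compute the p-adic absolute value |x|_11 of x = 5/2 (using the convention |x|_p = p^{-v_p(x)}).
|5/2|_11 = 1

Step 1 — compute v_11(x) by factoring powers of 11 out of the numerator and denominator: v_11(5/2) = 0. Step 2 — apply |x|_p = p^{-v_p(x)} = 11^{0} = 1.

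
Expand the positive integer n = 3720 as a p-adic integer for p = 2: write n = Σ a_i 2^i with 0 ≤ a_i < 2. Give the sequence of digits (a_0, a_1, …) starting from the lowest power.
(a_0, a_1, …) = (0, 0, 0, 1, 0, 0, 0, 1, 0, 1, 1, 1)

Repeated division by 2 gives the digits low-to-high: 3720 = 1·2^3 + 1·2^7 + 1·2^9 + 1·2^10 + 1·2^11. Digit sequence: (0, 0, 0, 1, 0, 0, 0, 1, 0, 1, 1, 1).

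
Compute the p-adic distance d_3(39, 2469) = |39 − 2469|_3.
d_3(39, 2469) = 1/243

Step 1 — x − y = 39 − 2469 = -2430. Step 2 — v_3(-2430) = 5 (factor: -2430 = −(3^5 · 10); the sign does not affect v_p). Step 3 — |x − y|_3 = 3^{-5} = 1/243.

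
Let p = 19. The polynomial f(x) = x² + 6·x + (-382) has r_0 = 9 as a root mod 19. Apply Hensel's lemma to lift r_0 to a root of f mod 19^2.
r_1 = 275 (mod 361)

Hensel: r_{i+1} = r_i − f(r_i)·(f′(r_i))^{-1} mod 19^{i+2}, f′(x) = 2x + 6. Iterate:
  r_0 = 9 (mod 19)
  r_1 = 275 (mod 361)
Final: r = 275 satisfies f(r) ≡ 0 mod 19^2.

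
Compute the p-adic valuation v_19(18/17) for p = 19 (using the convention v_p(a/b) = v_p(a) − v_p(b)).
v_19(18/17) = 0

Factor powers of 19 from the numerator and denominator of the reduced fraction: 18 = 19^0 · 18 and 17 = 19^0 · 17. Apply v_p(a/b) = v_p(a) − v_p(b): v_19(18/17) = 0 − 0 = 0.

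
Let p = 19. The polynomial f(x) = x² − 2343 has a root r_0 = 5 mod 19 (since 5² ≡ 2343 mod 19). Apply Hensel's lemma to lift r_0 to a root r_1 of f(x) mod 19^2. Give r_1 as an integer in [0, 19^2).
r_1 = 309 (mod 361)

Hensel's recurrence: r_{i+1} = r_i − f(r_i)·(f′(r_i))^{-1} mod 19^{i+2}, with f′(x) = 2x. Iterate:
  r_0 = 5 (mod 19)
  r_1 = 309 (mod 361)
Final: r_1 = 309, and one checks f(r_1) ≡ 0 mod 19^2.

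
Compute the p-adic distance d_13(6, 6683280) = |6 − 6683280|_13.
d_13(6, 6683280) = 1/371293

Step 1 — x − y = 6 − 6683280 = -6683274. Step 2 — v_13(-6683274) = 5 (factor: -6683274 = −(13^5 · 18); the sign does not affect v_p). Step 3 — |x − y|_13 = 13^{-5} = 1/371293.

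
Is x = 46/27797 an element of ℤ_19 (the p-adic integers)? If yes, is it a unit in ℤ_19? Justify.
x ∉ ℤ_19 (v_19(x) = -2 < 0)

ℤ_19 = {x ∈ ℚ_19 : v_19(x) ≥ 0} and ℤ_19^× = {x ∈ ℤ_19 : v_19(x) = 0}. Here v_19(46/27797) = v_19(num) − v_19(den) = -2; compare against these criteria.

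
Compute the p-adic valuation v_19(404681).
v_19(404681) = 3

v_19(n) is the largest exponent k such that 19^k divides n. Factor out: 404681 = 19^3 · 59. (Sign doesn't affect v_p.) So v_19(404681) = 3.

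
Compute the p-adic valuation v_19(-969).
v_19(-969) = 1

v_19(n) is the largest exponent k such that 19^k divides n. Factor out: -969 = -19^1 · 51. (Sign doesn't affect v_p.) So v_19(-969) = 1.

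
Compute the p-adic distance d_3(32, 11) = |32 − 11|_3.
d_3(32, 11) = 1/3

Step 1 — x − y = 32 − 11 = 21. Step 2 — v_3(21) = 1 (factor: 21 = (3^1 · 7); the sign does not affect v_p). Step 3 — |x − y|_3 = 3^{-1} = 1/3.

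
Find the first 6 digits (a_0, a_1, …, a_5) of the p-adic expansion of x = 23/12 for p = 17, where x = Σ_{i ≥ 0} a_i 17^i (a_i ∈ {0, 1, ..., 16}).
(a_0, …, a_5) = (9, 1, 7, 1, 7, 1)

v_17(23/12) = 0 (numerator and denominator both coprime to 17), so x ∈ ℤ_17^×. Compute digits iteratively via a_i = x_i mod 17, x_{i+1} = (x_i − a_i)/17, with x_0 = x:
  x_0 = 23/12;  a_0 = 9;  x_1 = (x_0 − 9)/17 = -5/12
  x_1 = -5/12;  a_1 = 1;  x_2 = (x_1 − 1)/17 = -1/12
  x_2 = -1/12;  a_2 = 7;  x_3 = (x_2 − 7)/17 = -5/12
  x_3 = -5/12;  a_3 = 1;  x_4 = (x_3 − 1)/17 = -1/12
  x_4 = -1/12;  a_4 = 7;  x_5 = (x_4 − 7)/17 = -5/12
  x_5 = -5/12;  a_5 = 1;  x_6 = (x_5 − 1)/17 = -1/12
Digits: (9, 1, 7, 1, 7, 1).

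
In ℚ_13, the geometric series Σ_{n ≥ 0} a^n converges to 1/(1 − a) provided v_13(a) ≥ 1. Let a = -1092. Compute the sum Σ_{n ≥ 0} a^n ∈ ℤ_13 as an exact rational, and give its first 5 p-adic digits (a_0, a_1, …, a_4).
Σ a^n = 1/(1 − a) = 1/1093;  first 5 digits = (1, 7, 3, 1, 10)

v_13(a) = 1 ≥ 1, so the series converges in ℤ_13 to 1/(1 − a) = 1/(1 − (-1092)) = 1/1093. Expand this rational in ℤ_13: compute digits iteratively via d_i = x_i mod 13, x_{i+1} = (x_i − d_i)/13. The first 5 digits are (1, 7, 3, 1, 10).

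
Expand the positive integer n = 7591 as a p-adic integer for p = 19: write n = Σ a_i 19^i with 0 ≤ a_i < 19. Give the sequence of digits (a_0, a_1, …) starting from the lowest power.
(a_0, a_1, …) = (10, 0, 2, 1)

Repeated division by 19 gives the digits low-to-high: 7591 = 10 + 2·19^2 + 1·19^3. Digit sequence: (10, 0, 2, 1).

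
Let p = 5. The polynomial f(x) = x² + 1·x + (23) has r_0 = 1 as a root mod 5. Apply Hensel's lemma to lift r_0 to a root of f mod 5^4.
r_3 = 201 (mod 625)

Hensel: r_{i+1} = r_i − f(r_i)·(f′(r_i))^{-1} mod 5^{i+2}, f′(x) = 2x + 1. Iterate:
  r_0 = 1 (mod 5)
  r_1 = 1 (mod 25)
  r_2 = 76 (mod 125)
  r_3 = 201 (mod 625)
Final: r = 201 satisfies f(r) ≡ 0 mod 5^4.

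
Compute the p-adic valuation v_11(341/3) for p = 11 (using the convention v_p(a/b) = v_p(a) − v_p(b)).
v_11(341/3) = 1

Factor powers of 11 from the numerator and denominator of the reduced fraction: 341 = 11^1 · 31 and 3 = 11^0 · 3. Apply v_p(a/b) = v_p(a) − v_p(b): v_11(341/3) = 1 − 0 = 1.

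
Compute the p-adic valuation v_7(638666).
v_7(638666) = 5

v_7(n) is the largest exponent k such that 7^k divides n. Factor out: 638666 = 7^5 · 38. (Sign doesn't affect v_p.) So v_7(638666) = 5.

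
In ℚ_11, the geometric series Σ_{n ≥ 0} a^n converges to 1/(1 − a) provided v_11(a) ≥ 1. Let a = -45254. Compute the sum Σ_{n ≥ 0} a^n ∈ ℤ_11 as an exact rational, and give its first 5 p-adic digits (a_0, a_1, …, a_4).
Σ a^n = 1/(1 − a) = 1/45255;  first 5 digits = (1, 0, 0, 10, 7)

v_11(a) = 3 ≥ 1, so the series converges in ℤ_11 to 1/(1 − a) = 1/(1 − (-45254)) = 1/45255. Expand this rational in ℤ_11: compute digits iteratively via d_i = x_i mod 11, x_{i+1} = (x_i − d_i)/11. The first 5 digits are (1, 0, 0, 10, 7).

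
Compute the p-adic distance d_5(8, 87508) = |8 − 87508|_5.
d_5(8, 87508) = 1/3125

Step 1 — x − y = 8 − 87508 = -87500. Step 2 — v_5(-87500) = 5 (factor: -87500 = −(5^5 · 28); the sign does not affect v_p). Step 3 — |x − y|_5 = 5^{-5} = 1/3125.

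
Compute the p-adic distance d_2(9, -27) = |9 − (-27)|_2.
d_2(9, -27) = 1/4

Step 1 — x − y = 9 − (-27) = 36. Step 2 — v_2(36) = 2 (factor: 36 = (2^2 · 9); the sign does not affect v_p). Step 3 — |x − y|_2 = 2^{-2} = 1/4.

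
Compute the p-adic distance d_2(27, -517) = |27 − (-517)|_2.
d_2(27, -517) = 1/32

Step 1 — x − y = 27 − (-517) = 544. Step 2 — v_2(544) = 5 (factor: 544 = (2^5 · 17); the sign does not affect v_p). Step 3 — |x − y|_2 = 2^{-5} = 1/32.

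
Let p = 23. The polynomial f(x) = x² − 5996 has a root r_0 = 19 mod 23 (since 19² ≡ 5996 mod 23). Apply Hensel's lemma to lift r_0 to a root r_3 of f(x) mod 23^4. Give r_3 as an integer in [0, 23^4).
r_3 = 133350 (mod 279841)

Hensel's recurrence: r_{i+1} = r_i − f(r_i)·(f′(r_i))^{-1} mod 23^{i+2}, with f′(x) = 2x. Iterate:
  r_0 = 19 (mod 23)
  r_1 = 42 (mod 529)
  r_2 = 11680 (mod 12167)
  r_3 = 133350 (mod 279841)
Final: r_3 = 133350, and one checks f(r_3) ≡ 0 mod 23^4.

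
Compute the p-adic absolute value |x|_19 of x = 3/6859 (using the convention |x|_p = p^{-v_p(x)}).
|3/6859|_19 = 6859

Step 1 — compute v_19(x) by factoring powers of 19 out of the numerator and denominator: v_19(3/6859) = -3. Step 2 — apply |x|_p = p^{-v_p(x)} = 19^{3} = 6859.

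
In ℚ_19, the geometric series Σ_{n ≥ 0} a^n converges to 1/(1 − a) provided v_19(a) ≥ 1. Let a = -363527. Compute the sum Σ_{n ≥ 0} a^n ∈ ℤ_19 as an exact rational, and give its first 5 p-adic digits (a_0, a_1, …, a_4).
Σ a^n = 1/(1 − a) = 1/363528;  first 5 digits = (1, 0, 0, 4, 16)

v_19(a) = 3 ≥ 1, so the series converges in ℤ_19 to 1/(1 − a) = 1/(1 − (-363527)) = 1/363528. Expand this rational in ℤ_19: compute digits iteratively via d_i = x_i mod 19, x_{i+1} = (x_i − d_i)/19. The first 5 digits are (1, 0, 0, 4, 16).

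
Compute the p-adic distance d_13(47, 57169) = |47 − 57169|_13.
d_13(47, 57169) = 1/28561

Step 1 — x − y = 47 − 57169 = -57122. Step 2 — v_13(-57122) = 4 (factor: -57122 = −(13^4 · 2); the sign does not affect v_p). Step 3 — |x − y|_13 = 13^{-4} = 1/28561.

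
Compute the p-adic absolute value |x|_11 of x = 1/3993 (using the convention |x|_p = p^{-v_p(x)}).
|1/3993|_11 = 1331

Step 1 — compute v_11(x) by factoring powers of 11 out of the numerator and denominator: v_11(1/3993) = -3. Step 2 — apply |x|_p = p^{-v_p(x)} = 11^{3} = 1331.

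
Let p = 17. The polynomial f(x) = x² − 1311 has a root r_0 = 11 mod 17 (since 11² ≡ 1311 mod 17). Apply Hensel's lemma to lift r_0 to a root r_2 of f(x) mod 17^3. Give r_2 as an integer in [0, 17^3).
r_2 = 2850 (mod 4913)

Hensel's recurrence: r_{i+1} = r_i − f(r_i)·(f′(r_i))^{-1} mod 17^{i+2}, with f′(x) = 2x. Iterate:
  r_0 = 11 (mod 17)
  r_1 = 249 (mod 289)
  r_2 = 2850 (mod 4913)
Final: r_2 = 2850, and one checks f(r_2) ≡ 0 mod 17^3.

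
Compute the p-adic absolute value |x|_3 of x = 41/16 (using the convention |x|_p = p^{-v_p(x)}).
|41/16|_3 = 1

Step 1 — compute v_3(x) by factoring powers of 3 out of the numerator and denominator: v_3(41/16) = 0. Step 2 — apply |x|_p = p^{-v_p(x)} = 3^{0} = 1.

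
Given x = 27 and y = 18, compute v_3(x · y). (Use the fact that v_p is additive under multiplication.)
v_3(486) = 5

v_p(x) = 3 (factor: 27 = 3^3 · 1); v_p(y) = 2 (factor: 18 = 3^2 · 2). Additivity: v_p(xy) = v_p(x) + v_p(y) = 3 + 2 = 5. (Direct check: xy = 486 = 3^5 · (2).)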